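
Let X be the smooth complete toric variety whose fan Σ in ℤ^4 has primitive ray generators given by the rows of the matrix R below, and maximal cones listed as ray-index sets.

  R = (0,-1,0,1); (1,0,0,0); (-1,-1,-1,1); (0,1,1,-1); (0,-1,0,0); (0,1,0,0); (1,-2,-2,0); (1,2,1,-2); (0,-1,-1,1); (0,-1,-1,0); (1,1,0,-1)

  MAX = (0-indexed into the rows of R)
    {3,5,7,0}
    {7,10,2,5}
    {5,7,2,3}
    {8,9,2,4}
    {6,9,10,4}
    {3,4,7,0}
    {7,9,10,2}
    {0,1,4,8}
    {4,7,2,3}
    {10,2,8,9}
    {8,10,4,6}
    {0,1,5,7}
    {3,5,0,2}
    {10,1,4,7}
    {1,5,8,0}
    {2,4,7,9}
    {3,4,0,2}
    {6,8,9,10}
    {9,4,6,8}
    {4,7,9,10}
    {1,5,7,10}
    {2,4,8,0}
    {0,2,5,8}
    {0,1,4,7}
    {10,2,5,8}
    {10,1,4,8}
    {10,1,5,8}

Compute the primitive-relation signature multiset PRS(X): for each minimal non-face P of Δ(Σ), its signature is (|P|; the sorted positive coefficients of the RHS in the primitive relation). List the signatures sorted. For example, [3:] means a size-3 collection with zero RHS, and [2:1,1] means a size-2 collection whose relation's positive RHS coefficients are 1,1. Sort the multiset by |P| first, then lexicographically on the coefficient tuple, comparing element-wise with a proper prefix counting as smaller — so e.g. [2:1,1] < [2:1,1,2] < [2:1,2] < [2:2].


Primitive collections (20):

  {3,8}:  v_{3} + v_{8} = 0  so sig = [2:]
  {4,5}:  v_{4} + v_{5} = 0  so sig = [2:]
  {0,10}:  v_{0} + v_{10} = v_{1}  so sig = [2:1]
  {1,2}:  v_{1} + v_{2} = v_{8}  so sig = [2:1]
  {3,10}:  v_{3} + v_{10} = v_{7}  so sig = [2:1]
  {7,8}:  v_{7} + v_{8} = v_{10}  so sig = [2:1]
  {0,9}:  v_{0} + v_{9} = v_{4} + v_{8}  so sig = [2:1,1]
  {1,3}:  v_{1} + v_{3} = v_{0} + v_{7}  so sig = [2:1,1]
  {5,9}:  v_{5} + v_{9} = v_{2} + v_{10}  so sig = [2:1,1]
  {1,9}:  v_{1} + v_{9} = v_{4} + v_{8} + v_{10}  so sig = [2:1,1,1]
  {3,6}:  v_{3} + v_{6} = v_{4} + v_{9} + v_{10}  so sig = [2:1,1,1]
  {3,9}:  v_{3} + v_{9} = v_{2} + v_{4} + v_{7}  so sig = [2:1,1,1]
  {5,6}:  v_{5} + v_{6} = v_{8} + v_{9} + v_{10}  so sig = [2:1,1,1]
  {6,7}:  v_{6} + v_{7} = v_{4} + v_{9} + 2·v_{10}  so sig = [2:1,1,2]
  {2,6}:  v_{2} + v_{6} = v_{8} + 2·v_{9}  so sig = [2:1,2]
  {0,6}:  v_{0} + v_{6} = 2·v_{4} + 2·v_{8} + v_{10}  so sig = [2:1,2,2]
  {1,6}:  v_{1} + v_{6} = 2·v_{4} + 2·v_{8} + 2·v_{10}  so sig = [2:2,2,2]
  {0,2,7}:  v_{0} + v_{2} + v_{7} = 0  so sig = [3:]
  {2,4,10}:  v_{2} + v_{4} + v_{10} = v_{9}  so sig = [3:1]
  {4,8,9,10}:  v_{4} + v_{8} + v_{9} + v_{10} = v_{6}  so sig = [4:1]

Signatures (|P|; sorted positive RHS coefficients), sorted:
[[2:], [2:], [2:1], [2:1], [2:1], [2:1], [2:1,1], [2:1,1], [2:1,1], [2:1,1,1], [2:1,1,1], [2:1,1,1], [2:1,1,1], [2:1,1,2], [2:1,2], [2:1,2,2], [2:2,2,2], [3:], [3:1], [4:1]]


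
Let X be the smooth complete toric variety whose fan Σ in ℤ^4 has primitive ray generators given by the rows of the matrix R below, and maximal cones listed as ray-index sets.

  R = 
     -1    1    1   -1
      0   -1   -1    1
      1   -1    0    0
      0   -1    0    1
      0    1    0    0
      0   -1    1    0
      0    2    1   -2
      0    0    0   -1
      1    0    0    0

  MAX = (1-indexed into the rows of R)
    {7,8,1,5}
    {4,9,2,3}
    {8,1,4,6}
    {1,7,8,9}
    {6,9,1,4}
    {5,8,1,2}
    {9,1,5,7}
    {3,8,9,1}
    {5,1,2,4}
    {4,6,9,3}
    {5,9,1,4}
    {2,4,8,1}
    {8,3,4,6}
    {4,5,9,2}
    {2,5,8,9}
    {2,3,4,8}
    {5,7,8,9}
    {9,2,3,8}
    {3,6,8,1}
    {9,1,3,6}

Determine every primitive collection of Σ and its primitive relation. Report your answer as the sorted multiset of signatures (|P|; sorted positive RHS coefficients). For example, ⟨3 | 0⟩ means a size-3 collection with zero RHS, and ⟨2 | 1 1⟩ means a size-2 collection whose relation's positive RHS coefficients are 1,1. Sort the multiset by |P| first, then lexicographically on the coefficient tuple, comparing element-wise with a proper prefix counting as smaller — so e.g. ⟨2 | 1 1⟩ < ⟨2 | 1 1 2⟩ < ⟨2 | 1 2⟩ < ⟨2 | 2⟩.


Δ(Σ) — 9 vertices, 14 min non-faces:

  P={3,5}:  v_{3} + v_{5} = v_{9} ; sig = ⟨2 | 1⟩
  P={2,7}:  v_{2} + v_{7} = v_{5} + v_{8} ; sig = ⟨2 | 1 1⟩
  P={4,7}:  v_{4} + v_{7} = v_{1} + v_{9} ; sig = ⟨2 | 1 1⟩
  P={5,6}:  v_{5} + v_{6} = v_{1} + v_{4} + v_{9} ; sig = ⟨2 | 1 1 1⟩
  P={3,7}:  v_{3} + v_{7} = v_{1} + v_{8} + 2·v_{9} ; sig = ⟨2 | 1 1 2⟩
  P={6,7}:  v_{6} + v_{7} = 2·v_{1} + v_{3} + v_{9} ; sig = ⟨2 | 1 1 2⟩
  P={2,6}:  v_{2} + v_{6} = 2·v_{4} + v_{8} ; sig = ⟨2 | 1 2⟩
  P={1,2,9}:  v_{1} + v_{2} + v_{9} = 0 ; sig = ⟨3 | 0⟩
  P={4,5,8}:  v_{4} + v_{5} + v_{8} = 0 ; sig = ⟨3 | 0⟩
  P={1,3,4}:  v_{1} + v_{3} + v_{4} = v_{6} ; sig = ⟨3 | 1⟩
  P={4,8,9}:  v_{4} + v_{8} + v_{9} = v_{3} ; sig = ⟨3 | 1⟩
  P={1,2,3}:  v_{1} + v_{2} + v_{3} = v_{4} + v_{8} ; sig = ⟨3 | 1 1⟩
  P={6,8,9}:  v_{6} + v_{8} + v_{9} = v_{1} + 2·v_{3} ; sig = ⟨3 | 1 2⟩
  P={1,5,8,9}:  v_{1} + v_{5} + v_{8} + v_{9} = v_{7} ; sig = ⟨4 | 1⟩

so the primitive-relation signature multiset is
    |P|=2: 7 collections, coeffs (1), (1,1), (1,1), (1,1,1), (1,1,2), (1,1,2), (1,2)
    |P|=3: 6 collections, coeffs (), (), (1), (1), (1,1), (1,2)
    |P|=4: 1 collection, coeffs (1)


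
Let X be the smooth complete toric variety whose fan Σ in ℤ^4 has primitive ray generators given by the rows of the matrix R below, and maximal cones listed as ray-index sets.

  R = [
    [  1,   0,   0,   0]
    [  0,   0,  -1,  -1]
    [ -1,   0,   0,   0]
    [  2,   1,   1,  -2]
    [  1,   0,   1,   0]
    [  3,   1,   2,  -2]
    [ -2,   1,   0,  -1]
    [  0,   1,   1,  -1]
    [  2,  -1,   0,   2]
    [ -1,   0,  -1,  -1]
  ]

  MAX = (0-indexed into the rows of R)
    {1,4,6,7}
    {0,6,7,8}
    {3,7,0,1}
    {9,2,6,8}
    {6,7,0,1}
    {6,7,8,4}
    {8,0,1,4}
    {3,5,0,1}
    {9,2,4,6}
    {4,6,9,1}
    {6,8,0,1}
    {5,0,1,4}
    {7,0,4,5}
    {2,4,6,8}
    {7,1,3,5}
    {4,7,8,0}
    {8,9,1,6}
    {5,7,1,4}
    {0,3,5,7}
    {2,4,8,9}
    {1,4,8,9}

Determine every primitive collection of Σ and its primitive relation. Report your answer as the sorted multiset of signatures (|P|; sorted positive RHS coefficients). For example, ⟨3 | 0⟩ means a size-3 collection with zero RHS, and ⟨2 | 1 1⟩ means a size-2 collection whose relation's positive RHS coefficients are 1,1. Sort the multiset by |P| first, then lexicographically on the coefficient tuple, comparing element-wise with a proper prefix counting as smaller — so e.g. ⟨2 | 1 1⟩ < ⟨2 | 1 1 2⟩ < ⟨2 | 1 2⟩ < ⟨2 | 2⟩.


Σ has 20 primitive collections:

  P = {0,2}:  v_{0} + v_{2} = 0 — sig = ⟨2 | 0⟩
  P = {0,9}:  v_{0} + v_{9} = v_{1} — sig = ⟨2 | 1⟩
  P = {1,2}:  v_{1} + v_{2} = v_{9} — sig = ⟨2 | 1⟩
  P = {3,4}:  v_{3} + v_{4} = v_{5} — sig = ⟨2 | 1⟩
  P = {2,7}:  v_{2} + v_{7} = v_{4} + v_{6} — sig = ⟨2 | 1 1⟩
  P = {2,3}:  v_{2} + v_{3} = v_{1} + v_{4} + v_{7} — sig = ⟨2 | 1 1 1⟩
  P = {7,9}:  v_{7} + v_{9} = v_{1} + v_{4} + v_{6} — sig = ⟨2 | 1 1 1⟩
  P = {2,5}:  v_{2} + v_{5} = v_{1} + 2·v_{4} + v_{7} — sig = ⟨2 | 1 1 2⟩
  P = {3,9}:  v_{3} + v_{9} = 2·v_{1} + v_{4} + v_{7} — sig = ⟨2 | 1 1 2⟩
  P = {5,6}:  v_{5} + v_{6} = v_{1} + v_{4} + 2·v_{7} — sig = ⟨2 | 1 1 2⟩
  P = {3,6}:  v_{3} + v_{6} = v_{1} + 2·v_{7} — sig = ⟨2 | 1 2⟩
  P = {5,9}:  v_{5} + v_{9} = 2·v_{1} + 2·v_{4} + v_{7} — sig = ⟨2 | 1 2 2⟩
  P = {3,8}:  v_{3} + v_{8} = 3·v_{0} + v_{4} — sig = ⟨2 | 1 3⟩
  P = {5,8}:  v_{5} + v_{8} = 3·v_{0} + 2·v_{4} — sig = ⟨2 | 2 3⟩
  P = {0,4,6}:  v_{0} + v_{4} + v_{6} = v_{7} — sig = ⟨3 | 1⟩
  P = {1,7,8}:  v_{1} + v_{7} + v_{8} = 2·v_{0} — sig = ⟨3 | 2⟩
  P = {4,6,8,9}:  v_{4} + v_{6} + v_{8} + v_{9} = 0 — sig = ⟨4 | 0⟩
  P = {0,1,4,7}:  v_{0} + v_{1} + v_{4} + v_{7} = v_{3} — sig = ⟨4 | 1⟩
  P = {1,4,6,8}:  v_{1} + v_{4} + v_{6} + v_{8} = v_{0} — sig = ⟨4 | 1⟩
  P = {0,1,5,7}:  v_{0} + v_{1} + v_{5} + v_{7} = 2·v_{3} — sig = ⟨4 | 2⟩

Signatures (|P|; sorted positive RHS coefficients), sorted:
[⟨2 | 0⟩, ⟨2 | 1⟩, ⟨2 | 1⟩, ⟨2 | 1⟩, ⟨2 | 1 1⟩, ⟨2 | 1 1 1⟩, ⟨2 | 1 1 1⟩, ⟨2 | 1 1 2⟩, ⟨2 | 1 1 2⟩, ⟨2 | 1 1 2⟩, ⟨2 | 1 2⟩, ⟨2 | 1 2 2⟩, ⟨2 | 1 3⟩, ⟨2 | 2 3⟩, ⟨3 | 1⟩, ⟨3 | 2⟩, ⟨4 | 0⟩, ⟨4 | 1⟩, ⟨4 | 1⟩, ⟨4 | 2⟩]


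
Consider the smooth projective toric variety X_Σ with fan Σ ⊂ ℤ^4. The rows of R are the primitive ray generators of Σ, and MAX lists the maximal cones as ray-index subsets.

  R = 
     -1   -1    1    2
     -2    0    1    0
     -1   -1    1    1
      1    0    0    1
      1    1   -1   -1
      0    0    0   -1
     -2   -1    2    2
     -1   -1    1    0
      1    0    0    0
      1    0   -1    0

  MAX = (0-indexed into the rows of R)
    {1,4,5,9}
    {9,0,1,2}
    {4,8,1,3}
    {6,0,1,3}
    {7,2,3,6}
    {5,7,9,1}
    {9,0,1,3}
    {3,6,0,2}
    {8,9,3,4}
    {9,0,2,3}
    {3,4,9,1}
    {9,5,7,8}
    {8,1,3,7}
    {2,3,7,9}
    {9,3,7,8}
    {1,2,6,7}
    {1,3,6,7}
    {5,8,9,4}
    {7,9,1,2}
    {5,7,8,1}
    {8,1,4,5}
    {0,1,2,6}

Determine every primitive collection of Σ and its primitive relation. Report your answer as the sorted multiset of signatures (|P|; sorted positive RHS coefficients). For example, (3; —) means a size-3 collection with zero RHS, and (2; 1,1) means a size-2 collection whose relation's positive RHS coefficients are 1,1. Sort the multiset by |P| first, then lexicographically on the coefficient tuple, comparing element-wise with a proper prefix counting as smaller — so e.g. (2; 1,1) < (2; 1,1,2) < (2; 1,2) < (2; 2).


16 collections generate NE(X_Σ); each relation:

  P = {2,4}:  v_{2} + v_{4} = 0  ⟹  sig = (2; —)
  P = {0,5}:  v_{0} + v_{5} = v_{2}  ⟹  sig = (2; 1)
  P = {2,5}:  v_{2} + v_{5} = v_{7}  ⟹  sig = (2; 1)
  P = {3,5}:  v_{3} + v_{5} = v_{8}  ⟹  sig = (2; 1)
  P = {4,7}:  v_{4} + v_{7} = v_{5}  ⟹  sig = (2; 1)
  P = {6,9}:  v_{6} + v_{9} = v_{0}  ⟹  sig = (2; 1)
  P = {0,8}:  v_{0} + v_{8} = v_{2} + v_{3}  ⟹  sig = (2; 1,1)
  P = {2,8}:  v_{2} + v_{8} = v_{3} + v_{7}  ⟹  sig = (2; 1,1)
  P = {4,6}:  v_{4} + v_{6} = v_{1} + v_{3}  ⟹  sig = (2; 1,1)
  P = {0,4}:  v_{0} + v_{4} = v_{1} + v_{3} + v_{9}  ⟹  sig = (2; 1,1,1)
  P = {5,6}:  v_{5} + v_{6} = v_{1} + v_{3} + v_{7}  ⟹  sig = (2; 1,1,1)
  P = {6,8}:  v_{6} + v_{8} = v_{1} + 2·v_{3} + v_{7}  ⟹  sig = (2; 1,1,2)
  P = {0,7}:  v_{0} + v_{7} = 2·v_{2}  ⟹  sig = (2; 2)
  P = {1,8,9}:  v_{1} + v_{8} + v_{9} = 0  ⟹  sig = (3; —)
  P = {1,2,3}:  v_{1} + v_{2} + v_{3} = v_{6}  ⟹  sig = (3; 1)
  P = {1,3,7,9}:  v_{1} + v_{3} + v_{7} + v_{9} = v_{2}  ⟹  sig = (4; 1)

Signatures (|P|; sorted positive RHS coefficients), sorted:
    |P|=2: 13 collections, coeffs (), (1), (1), (1), (1), (1), (1,1), (1,1), (1,1), (1,1,1), (1,1,1), (1,1,2), (2)
    |P|=3: 2 collections, coeffs (), (1)
    |P|=4: 1 collection, coeffs (1)


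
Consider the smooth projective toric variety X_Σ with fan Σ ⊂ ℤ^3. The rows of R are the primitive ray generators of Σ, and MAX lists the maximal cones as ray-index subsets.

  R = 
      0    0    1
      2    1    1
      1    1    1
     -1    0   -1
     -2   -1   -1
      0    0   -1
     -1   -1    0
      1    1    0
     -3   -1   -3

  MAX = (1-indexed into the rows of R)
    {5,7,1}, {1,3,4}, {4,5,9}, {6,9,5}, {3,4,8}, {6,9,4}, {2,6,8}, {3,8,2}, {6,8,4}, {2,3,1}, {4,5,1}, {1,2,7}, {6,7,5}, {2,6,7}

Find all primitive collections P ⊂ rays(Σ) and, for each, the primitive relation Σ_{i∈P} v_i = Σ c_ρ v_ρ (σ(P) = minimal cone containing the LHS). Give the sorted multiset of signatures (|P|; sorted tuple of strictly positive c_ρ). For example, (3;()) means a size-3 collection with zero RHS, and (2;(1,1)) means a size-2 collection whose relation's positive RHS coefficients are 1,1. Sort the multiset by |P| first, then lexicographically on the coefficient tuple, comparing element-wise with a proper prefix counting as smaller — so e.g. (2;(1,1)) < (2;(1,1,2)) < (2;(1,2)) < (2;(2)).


Δ(Σ) — 9 vertices, 16 min non-faces:

  P = {1,6}:  v_{1} + v_{6} = 0 ; sig = (2;())
  P = {2,5}:  v_{2} + v_{5} = 0 ; sig = (2;())
  P = {7,8}:  v_{7} + v_{8} = 0 ; sig = (2;())
  P = {1,8}:  v_{1} + v_{8} = v_{3} ; sig = (2;(1))
  P = {2,4}:  v_{2} + v_{4} = v_{8} ; sig = (2;(1))
  P = {3,6}:  v_{3} + v_{6} = v_{8} ; sig = (2;(1))
  P = {3,7}:  v_{3} + v_{7} = v_{1} ; sig = (2;(1))
  P = {4,7}:  v_{4} + v_{7} = v_{5} ; sig = (2;(1))
  P = {5,8}:  v_{5} + v_{8} = v_{4} ; sig = (2;(1))
  P = {1,9}:  v_{1} + v_{9} = v_{4} + v_{5} ; sig = (2;(1,1))
  P = {2,9}:  v_{2} + v_{9} = v_{4} + v_{6} ; sig = (2;(1,1))
  P = {3,5}:  v_{3} + v_{5} = v_{1} + v_{4} ; sig = (2;(1,1))
  P = {7,9}:  v_{7} + v_{9} = 2·v_{5} + v_{6} ; sig = (2;(1,2))
  P = {8,9}:  v_{8} + v_{9} = 2·v_{4} + v_{6} ; sig = (2;(1,2))
  P = {3,9}:  v_{3} + v_{9} = 2·v_{4} ; sig = (2;(2))
  P = {4,5,6}:  v_{4} + v_{5} + v_{6} = v_{9} ; sig = (3;(1))

Signatures (|P|; sorted positive RHS coefficients), sorted:
{ (2;()) ×3,  (2;(1)) ×6,  (2;(1,1)) ×3,  (2;(1,2)) ×2,  (2;(2)),  (3;(1)) }


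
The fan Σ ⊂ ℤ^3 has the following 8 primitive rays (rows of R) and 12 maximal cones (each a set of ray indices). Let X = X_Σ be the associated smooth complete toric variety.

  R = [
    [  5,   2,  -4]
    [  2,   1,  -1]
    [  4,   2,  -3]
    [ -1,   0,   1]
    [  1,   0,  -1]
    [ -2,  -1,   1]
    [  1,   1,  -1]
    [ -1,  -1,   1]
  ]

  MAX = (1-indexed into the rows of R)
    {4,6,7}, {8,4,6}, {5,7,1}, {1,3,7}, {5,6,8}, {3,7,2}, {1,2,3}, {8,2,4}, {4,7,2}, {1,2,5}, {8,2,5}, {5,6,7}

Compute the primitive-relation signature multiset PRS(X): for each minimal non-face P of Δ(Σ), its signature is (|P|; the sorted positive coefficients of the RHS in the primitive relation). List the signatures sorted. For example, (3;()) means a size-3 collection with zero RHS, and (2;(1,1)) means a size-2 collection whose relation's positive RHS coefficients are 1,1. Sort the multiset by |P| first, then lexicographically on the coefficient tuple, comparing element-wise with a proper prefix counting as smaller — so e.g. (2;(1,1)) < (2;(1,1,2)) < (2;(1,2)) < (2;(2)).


|primitive collections| = 12. Relations:

  {2,6}:  v_{2} + v_{6} = 0  so sig = (2;())
  {4,5}:  v_{4} + v_{5} = 0  so sig = (2;())
  {7,8}:  v_{7} + v_{8} = 0  so sig = (2;())
  {1,4}:  v_{1} + v_{4} = v_{3}  so sig = (2;(1))
  {3,5}:  v_{3} + v_{5} = v_{1}  so sig = (2;(1))
  {3,4}:  v_{3} + v_{4} = v_{2} + v_{7}  so sig = (2;(1,1))
  {3,6}:  v_{3} + v_{6} = v_{5} + v_{7}  so sig = (2;(1,1))
  {3,8}:  v_{3} + v_{8} = v_{2} + v_{5}  so sig = (2;(1,1))
  {1,6}:  v_{1} + v_{6} = 2·v_{5} + v_{7}  so sig = (2;(1,2))
  {1,8}:  v_{1} + v_{8} = v_{2} + 2·v_{5}  so sig = (2;(1,2))
  {2,5,7}:  v_{2} + v_{5} + v_{7} = v_{3}  so sig = (3;(1))
  {1,2,7}:  v_{1} + v_{2} + v_{7} = 2·v_{3}  so sig = (3;(2))

so the primitive-relation signature multiset is
    |P|=2: 10 collections, coeffs (), (), (), (1), (1), (1,1), (1,1), (1,1), (1,2), (1,2)
    |P|=3: 2 collections, coeffs (1), (2)


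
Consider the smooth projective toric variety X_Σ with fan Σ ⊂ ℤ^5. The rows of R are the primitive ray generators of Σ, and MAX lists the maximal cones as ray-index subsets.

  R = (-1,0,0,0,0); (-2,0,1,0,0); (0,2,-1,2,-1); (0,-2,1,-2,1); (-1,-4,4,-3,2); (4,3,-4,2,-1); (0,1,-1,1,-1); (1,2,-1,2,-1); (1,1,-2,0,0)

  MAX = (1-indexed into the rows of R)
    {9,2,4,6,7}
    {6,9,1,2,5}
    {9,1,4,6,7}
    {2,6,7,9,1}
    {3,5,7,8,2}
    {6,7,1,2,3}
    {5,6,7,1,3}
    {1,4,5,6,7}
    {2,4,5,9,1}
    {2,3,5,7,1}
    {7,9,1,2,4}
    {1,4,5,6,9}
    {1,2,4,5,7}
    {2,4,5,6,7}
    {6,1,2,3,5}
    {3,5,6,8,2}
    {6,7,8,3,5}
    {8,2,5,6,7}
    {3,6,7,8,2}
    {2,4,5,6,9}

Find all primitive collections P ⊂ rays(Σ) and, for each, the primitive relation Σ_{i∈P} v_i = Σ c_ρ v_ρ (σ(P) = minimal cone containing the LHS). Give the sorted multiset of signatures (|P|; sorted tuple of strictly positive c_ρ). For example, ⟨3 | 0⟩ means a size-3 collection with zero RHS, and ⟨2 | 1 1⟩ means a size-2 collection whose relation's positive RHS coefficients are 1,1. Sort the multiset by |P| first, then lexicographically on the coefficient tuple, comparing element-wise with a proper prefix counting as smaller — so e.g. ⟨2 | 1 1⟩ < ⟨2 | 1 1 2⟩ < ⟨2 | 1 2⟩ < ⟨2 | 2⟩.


|primitive collections| = 9. Relations:

  {3,4}:  v_{3} + v_{4} = 0 — sig = ⟨2 | 0⟩
  {1,8}:  v_{1} + v_{8} = v_{3} — sig = ⟨2 | 1⟩
  {8,9}:  v_{8} + v_{9} = v_{2} + v_{6} — sig = ⟨2 | 1 1⟩
  {3,9}:  v_{3} + v_{9} = v_{1} + v_{2} + v_{6} — sig = ⟨2 | 1 1 1⟩
  {4,8}:  v_{4} + v_{8} = v_{2} + v_{5} + v_{6} + v_{7} — sig = ⟨2 | 1 1 1 1⟩
  {5,7,9}:  v_{5} + v_{7} + v_{9} = v_{4} — sig = ⟨3 | 1⟩
  {1,2,4,6}:  v_{1} + v_{2} + v_{4} + v_{6} = v_{9} — sig = ⟨4 | 1⟩
  {1,2,5,6,7}:  v_{1} + v_{2} + v_{5} + v_{6} + v_{7} = 0 — sig = ⟨5 | 0⟩
  {2,3,5,6,7}:  v_{2} + v_{3} + v_{5} + v_{6} + v_{7} = v_{8} — sig = ⟨5 | 1⟩

Signatures (|P|; sorted positive RHS coefficients), sorted:
    ⟨2 | 0⟩
    ⟨2 | 1⟩
    ⟨2 | 1 1⟩
    ⟨2 | 1 1 1⟩
    ⟨2 | 1 1 1 1⟩
    ⟨3 | 1⟩
    ⟨4 | 1⟩
    ⟨5 | 0⟩
    ⟨5 | 1⟩


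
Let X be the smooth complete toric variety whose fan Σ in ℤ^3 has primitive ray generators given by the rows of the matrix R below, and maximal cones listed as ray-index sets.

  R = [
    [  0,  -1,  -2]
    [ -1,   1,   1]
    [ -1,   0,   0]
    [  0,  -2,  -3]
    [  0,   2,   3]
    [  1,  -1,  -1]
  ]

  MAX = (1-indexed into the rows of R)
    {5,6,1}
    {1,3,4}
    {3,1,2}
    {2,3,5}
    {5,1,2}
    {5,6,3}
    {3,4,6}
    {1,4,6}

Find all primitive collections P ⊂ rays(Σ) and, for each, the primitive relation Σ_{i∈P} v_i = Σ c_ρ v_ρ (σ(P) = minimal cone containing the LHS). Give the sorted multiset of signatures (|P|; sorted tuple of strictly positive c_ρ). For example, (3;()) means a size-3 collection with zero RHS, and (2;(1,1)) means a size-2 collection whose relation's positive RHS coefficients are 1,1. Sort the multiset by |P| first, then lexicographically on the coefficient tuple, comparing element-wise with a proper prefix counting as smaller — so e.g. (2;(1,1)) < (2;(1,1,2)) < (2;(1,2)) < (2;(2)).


Σ has 5 primitive collections:

  {2,6}:  v_{2} + v_{6} = 0  ⇒ sig = (2;())
  {4,5}:  v_{4} + v_{5} = 0  ⇒ sig = (2;())
  {2,4}:  v_{2} + v_{4} = v_{1} + v_{3}  ⇒ sig = (2;(1,1))
  {1,3,5}:  v_{1} + v_{3} + v_{5} = v_{2}  ⇒ sig = (3;(1))
  {1,3,6}:  v_{1} + v_{3} + v_{6} = v_{4}  ⇒ sig = (3;(1))

Sorted signature multiset PRS(X):
    |P|=2: 3 collections, coeffs (), (), (1,1)
    |P|=3: 2 collections, coeffs (1), (1)


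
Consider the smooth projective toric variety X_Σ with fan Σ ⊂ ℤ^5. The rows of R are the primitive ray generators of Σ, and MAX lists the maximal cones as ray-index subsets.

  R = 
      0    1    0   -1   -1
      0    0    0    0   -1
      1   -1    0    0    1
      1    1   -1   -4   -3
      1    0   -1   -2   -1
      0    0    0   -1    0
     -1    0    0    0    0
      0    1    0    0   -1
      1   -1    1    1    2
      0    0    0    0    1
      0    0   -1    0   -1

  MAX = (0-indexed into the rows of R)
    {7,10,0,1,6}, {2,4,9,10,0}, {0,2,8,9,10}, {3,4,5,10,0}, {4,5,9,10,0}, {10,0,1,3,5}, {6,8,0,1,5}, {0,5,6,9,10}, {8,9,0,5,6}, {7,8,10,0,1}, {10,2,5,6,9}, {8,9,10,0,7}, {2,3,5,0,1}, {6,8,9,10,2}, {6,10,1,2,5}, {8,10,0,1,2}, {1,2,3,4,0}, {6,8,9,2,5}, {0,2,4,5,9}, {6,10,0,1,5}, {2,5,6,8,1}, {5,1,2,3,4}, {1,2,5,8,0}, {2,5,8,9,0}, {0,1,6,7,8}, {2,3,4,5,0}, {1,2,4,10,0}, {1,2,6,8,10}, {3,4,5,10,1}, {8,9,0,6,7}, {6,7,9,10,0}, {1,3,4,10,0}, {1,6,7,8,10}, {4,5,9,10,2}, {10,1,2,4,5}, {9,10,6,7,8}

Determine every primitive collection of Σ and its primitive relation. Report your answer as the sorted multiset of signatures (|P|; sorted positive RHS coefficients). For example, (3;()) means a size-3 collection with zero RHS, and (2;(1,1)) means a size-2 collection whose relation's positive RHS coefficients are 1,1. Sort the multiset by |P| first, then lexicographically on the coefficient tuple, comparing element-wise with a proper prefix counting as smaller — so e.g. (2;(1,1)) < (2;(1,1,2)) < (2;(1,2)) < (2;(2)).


16 minimal non-faces of Δ(Σ) (on 11 rays):

  P = {1,9}:  v_{1} + v_{9} = 0 — sig = (2;())
  P = {5,7}:  v_{5} + v_{7} = v_{0} — sig = (2;(1))
  P = {2,7}:  v_{2} + v_{7} = v_{0} + v_{8} + v_{10} — sig = (2;(1,1,1))
  P = {3,9}:  v_{3} + v_{9} = v_{0} + v_{4} + v_{5} — sig = (2;(1,1,1))
  P = {3,6}:  v_{3} + v_{6} = v_{0} + v_{1} + 3·v_{5} + v_{10} — sig = (2;(1,1,1,3))
  P = {3,7}:  v_{3} + v_{7} = 2·v_{0} + v_{1} + v_{4} — sig = (2;(1,1,2))
  P = {4,7}:  v_{4} + v_{7} = 2·v_{0} + v_{2} + v_{10} — sig = (2;(1,1,2))
  P = {3,8}:  v_{3} + v_{8} = 2·v_{0} + v_{1} + 2·v_{2} + v_{5} — sig = (2;(1,1,2,2))
  P = {4,6}:  v_{4} + v_{6} = 2·v_{5} + v_{10} — sig = (2;(1,2))
  P = {4,8}:  v_{4} + v_{8} = v_{0} + 2·v_{2} — sig = (2;(1,2))
  P = {0,2,6}:  v_{0} + v_{2} + v_{6} = v_{5} — sig = (3;(1))
  P = {5,8,10}:  v_{5} + v_{8} + v_{10} = v_{2} — sig = (3;(1))
  P = {2,3,10}:  v_{2} + v_{3} + v_{10} = v_{1} + 2·v_{4} — sig = (3;(1,2))
  P = {0,6,8,10}:  v_{0} + v_{6} + v_{8} + v_{10} = 0 — sig = (4;())
  P = {0,1,4,5}:  v_{0} + v_{1} + v_{4} + v_{5} = v_{3} — sig = (4;(1))
  P = {0,2,5,10}:  v_{0} + v_{2} + v_{5} + v_{10} = v_{4} — sig = (4;(1))

so the primitive-relation signature multiset is
    |P|=2: 10 collections, coeffs (), (1), (1,1,1), (1,1,1), (1,1,1,3), (1,1,2), (1,1,2), (1,1,2,2), (1,2), (1,2)
    |P|=3: 3 collections, coeffs (1), (1), (1,2)
    |P|=4: 3 collections, coeffs (), (1), (1)


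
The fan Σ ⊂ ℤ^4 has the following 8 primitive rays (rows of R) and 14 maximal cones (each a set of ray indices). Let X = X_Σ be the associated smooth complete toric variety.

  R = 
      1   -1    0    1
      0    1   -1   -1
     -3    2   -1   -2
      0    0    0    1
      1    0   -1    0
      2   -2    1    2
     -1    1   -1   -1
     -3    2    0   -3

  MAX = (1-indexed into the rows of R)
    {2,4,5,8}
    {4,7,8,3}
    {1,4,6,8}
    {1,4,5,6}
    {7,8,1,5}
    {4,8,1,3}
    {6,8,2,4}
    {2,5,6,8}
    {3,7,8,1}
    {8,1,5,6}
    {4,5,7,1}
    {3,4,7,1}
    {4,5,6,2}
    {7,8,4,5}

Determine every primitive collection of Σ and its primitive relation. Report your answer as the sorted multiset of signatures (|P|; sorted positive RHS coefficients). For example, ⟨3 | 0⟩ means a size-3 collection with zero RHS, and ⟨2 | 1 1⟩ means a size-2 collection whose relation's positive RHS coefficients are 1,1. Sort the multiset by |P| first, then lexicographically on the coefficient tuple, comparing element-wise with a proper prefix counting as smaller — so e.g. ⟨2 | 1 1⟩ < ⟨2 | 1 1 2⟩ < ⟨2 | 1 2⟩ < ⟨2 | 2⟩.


|primitive collections| = 9. Relations:

  {1,2}:  v_{1} + v_{2} = v_{5} ; sig = ⟨2 | 1⟩
  {6,7}:  v_{6} + v_{7} = v_{1} ; sig = ⟨2 | 1⟩
  {2,3}:  v_{2} + v_{3} = v_{4} + v_{5} + v_{7} + v_{8} ; sig = ⟨2 | 1 1 1 1⟩
  {2,7}:  v_{2} + v_{7} = v_{4} + 2·v_{5} + v_{8} ; sig = ⟨2 | 1 1 2⟩
  {3,6}:  v_{3} + v_{6} = 2·v_{1} + v_{4} + v_{8} ; sig = ⟨2 | 1 1 2⟩
  {3,5}:  v_{3} + v_{5} = 2·v_{7} ; sig = ⟨2 | 2⟩
  {4,5,6,8}:  v_{4} + v_{5} + v_{6} + v_{8} = 0 ; sig = ⟨4 | 0⟩
  {1,4,5,8}:  v_{1} + v_{4} + v_{5} + v_{8} = v_{7} ; sig = ⟨4 | 1⟩
  {1,4,7,8}:  v_{1} + v_{4} + v_{7} + v_{8} = v_{3} ; sig = ⟨4 | 1⟩

Hence PRS(X_Σ) =
[⟨2 | 1⟩, ⟨2 | 1⟩, ⟨2 | 1 1 1 1⟩, ⟨2 | 1 1 2⟩, ⟨2 | 1 1 2⟩, ⟨2 | 2⟩, ⟨4 | 0⟩, ⟨4 | 1⟩, ⟨4 | 1⟩]


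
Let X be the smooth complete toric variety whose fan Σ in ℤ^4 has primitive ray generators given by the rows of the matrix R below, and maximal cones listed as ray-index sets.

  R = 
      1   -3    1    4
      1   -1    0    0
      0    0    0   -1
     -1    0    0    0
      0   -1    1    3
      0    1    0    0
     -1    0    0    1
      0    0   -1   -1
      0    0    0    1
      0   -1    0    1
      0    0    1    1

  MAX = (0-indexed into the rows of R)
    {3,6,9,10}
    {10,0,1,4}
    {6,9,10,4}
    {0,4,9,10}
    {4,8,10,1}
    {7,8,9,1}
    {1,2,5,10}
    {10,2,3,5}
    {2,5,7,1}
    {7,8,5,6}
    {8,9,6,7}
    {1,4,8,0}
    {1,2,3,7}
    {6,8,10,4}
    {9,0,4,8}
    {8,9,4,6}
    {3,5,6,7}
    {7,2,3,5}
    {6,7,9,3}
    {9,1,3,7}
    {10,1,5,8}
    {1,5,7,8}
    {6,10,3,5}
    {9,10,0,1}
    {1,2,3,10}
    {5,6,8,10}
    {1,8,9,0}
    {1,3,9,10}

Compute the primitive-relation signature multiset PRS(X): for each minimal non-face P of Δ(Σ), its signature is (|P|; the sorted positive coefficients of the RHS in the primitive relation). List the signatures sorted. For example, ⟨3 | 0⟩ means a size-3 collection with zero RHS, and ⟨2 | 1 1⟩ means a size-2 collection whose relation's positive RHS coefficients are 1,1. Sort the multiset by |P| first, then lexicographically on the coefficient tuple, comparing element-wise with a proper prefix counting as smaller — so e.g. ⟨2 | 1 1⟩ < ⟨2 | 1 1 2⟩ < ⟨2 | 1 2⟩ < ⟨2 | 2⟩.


20 collections generate NE(X_Σ); each relation:

  P = {2,8}:  v_{2} + v_{8} = 0  ⟹  sig = ⟨2 | 0⟩
  P = {7,10}:  v_{7} + v_{10} = 0  ⟹  sig = ⟨2 | 0⟩
  P = {1,6}:  v_{1} + v_{6} = v_{9}  ⟹  sig = ⟨2 | 1⟩
  P = {2,6}:  v_{2} + v_{6} = v_{3}  ⟹  sig = ⟨2 | 1⟩
  P = {3,8}:  v_{3} + v_{8} = v_{6}  ⟹  sig = ⟨2 | 1⟩
  P = {5,9}:  v_{5} + v_{9} = v_{8}  ⟹  sig = ⟨2 | 1⟩
  P = {2,4}:  v_{2} + v_{4} = v_{9} + v_{10}  ⟹  sig = ⟨2 | 1 1⟩
  P = {2,9}:  v_{2} + v_{9} = v_{1} + v_{3}  ⟹  sig = ⟨2 | 1 1⟩
  P = {4,7}:  v_{4} + v_{7} = v_{8} + v_{9}  ⟹  sig = ⟨2 | 1 1⟩
  P = {0,5}:  v_{0} + v_{5} = v_{1} + v_{4} + v_{8}  ⟹  sig = ⟨2 | 1 1 1⟩
  P = {3,4}:  v_{3} + v_{4} = v_{6} + v_{9} + v_{10}  ⟹  sig = ⟨2 | 1 1 1⟩
  P = {0,2}:  v_{0} + v_{2} = v_{1} + 2·v_{9} + v_{10}  ⟹  sig = ⟨2 | 1 1 2⟩
  P = {0,7}:  v_{0} + v_{7} = v_{1} + v_{8} + 2·v_{9}  ⟹  sig = ⟨2 | 1 1 2⟩
  P = {0,6}:  v_{0} + v_{6} = v_{4} + 2·v_{9}  ⟹  sig = ⟨2 | 1 2⟩
  P = {4,5}:  v_{4} + v_{5} = 2·v_{8} + v_{10}  ⟹  sig = ⟨2 | 1 2⟩
  P = {0,3}:  v_{0} + v_{3} = 3·v_{9} + v_{10}  ⟹  sig = ⟨2 | 1 3⟩
  P = {1,3,5}:  v_{1} + v_{3} + v_{5} = 0  ⟹  sig = ⟨3 | 0⟩
  P = {1,4,9}:  v_{1} + v_{4} + v_{9} = v_{0}  ⟹  sig = ⟨3 | 1⟩
  P = {8,9,10}:  v_{8} + v_{9} + v_{10} = v_{4}  ⟹  sig = ⟨3 | 1⟩
  P = {0,8,10}:  v_{0} + v_{8} + v_{10} = v_{1} + 2·v_{4}  ⟹  sig = ⟨3 | 1 2⟩

Signatures (|P|; sorted positive RHS coefficients), sorted:
    ⟨2 | 0⟩
    ⟨2 | 0⟩
    ⟨2 | 1⟩
    ⟨2 | 1⟩
    ⟨2 | 1⟩
    ⟨2 | 1⟩
    ⟨2 | 1 1⟩
    ⟨2 | 1 1⟩
    ⟨2 | 1 1⟩
    ⟨2 | 1 1 1⟩
    ⟨2 | 1 1 1⟩
    ⟨2 | 1 1 2⟩
    ⟨2 | 1 1 2⟩
    ⟨2 | 1 2⟩
    ⟨2 | 1 2⟩
    ⟨2 | 1 3⟩
    ⟨3 | 0⟩
    ⟨3 | 1⟩
    ⟨3 | 1⟩
    ⟨3 | 1 2⟩


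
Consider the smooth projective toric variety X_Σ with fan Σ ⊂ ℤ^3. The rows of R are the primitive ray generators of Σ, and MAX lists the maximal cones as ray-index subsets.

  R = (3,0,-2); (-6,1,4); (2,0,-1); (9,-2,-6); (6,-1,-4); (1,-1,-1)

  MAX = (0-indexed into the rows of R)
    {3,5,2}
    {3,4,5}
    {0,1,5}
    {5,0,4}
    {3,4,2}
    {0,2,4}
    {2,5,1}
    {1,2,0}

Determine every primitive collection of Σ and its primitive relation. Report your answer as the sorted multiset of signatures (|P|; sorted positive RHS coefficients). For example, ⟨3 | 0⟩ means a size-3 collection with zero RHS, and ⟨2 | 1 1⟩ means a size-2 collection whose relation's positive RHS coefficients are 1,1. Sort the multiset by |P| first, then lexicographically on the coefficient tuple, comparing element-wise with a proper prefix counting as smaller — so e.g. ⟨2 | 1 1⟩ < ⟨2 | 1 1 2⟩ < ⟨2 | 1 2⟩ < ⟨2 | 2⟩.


Minimal non-faces — 5 found among 6 rays, 8 max cones:

  {1,4}:  v_{1} + v_{4} = 0  ⇒ sig = ⟨2 | 0⟩
  {1,3}:  v_{1} + v_{3} = v_{2} + v_{5}  ⇒ sig = ⟨2 | 1 1⟩
  {0,3}:  v_{0} + v_{3} = 2·v_{4}  ⇒ sig = ⟨2 | 2⟩
  {0,2,5}:  v_{0} + v_{2} + v_{5} = v_{4}  ⇒ sig = ⟨3 | 1⟩
  {2,4,5}:  v_{2} + v_{4} + v_{5} = v_{3}  ⇒ sig = ⟨3 | 1⟩

so the primitive-relation signature multiset is
    ⟨2 | 0⟩
    ⟨2 | 1 1⟩
    ⟨2 | 2⟩
    ⟨3 | 1⟩
    ⟨3 | 1⟩


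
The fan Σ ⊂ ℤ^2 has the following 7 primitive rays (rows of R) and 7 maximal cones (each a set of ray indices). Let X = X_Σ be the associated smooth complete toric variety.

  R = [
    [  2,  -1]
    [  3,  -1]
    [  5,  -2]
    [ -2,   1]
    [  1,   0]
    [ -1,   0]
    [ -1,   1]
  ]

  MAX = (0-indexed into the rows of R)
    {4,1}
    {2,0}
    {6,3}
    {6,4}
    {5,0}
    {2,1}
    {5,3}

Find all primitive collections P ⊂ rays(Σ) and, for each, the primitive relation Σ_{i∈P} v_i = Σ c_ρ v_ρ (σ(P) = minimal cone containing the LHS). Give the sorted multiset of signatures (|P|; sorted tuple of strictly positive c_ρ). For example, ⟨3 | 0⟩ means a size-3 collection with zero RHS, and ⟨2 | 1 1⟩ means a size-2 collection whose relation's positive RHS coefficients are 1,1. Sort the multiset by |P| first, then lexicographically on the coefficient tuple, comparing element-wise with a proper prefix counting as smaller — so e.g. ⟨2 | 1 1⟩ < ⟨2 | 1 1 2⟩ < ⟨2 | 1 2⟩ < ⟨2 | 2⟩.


Primitive collections (14):

  • {0,3}:  v_{0} + v_{3} = 0  so sig = ⟨2 | 0⟩
  • {4,5}:  v_{4} + v_{5} = 0  so sig = ⟨2 | 0⟩
  • {0,1}:  v_{0} + v_{1} = v_{2}  so sig = ⟨2 | 1⟩
  • {0,4}:  v_{0} + v_{4} = v_{1}  so sig = ⟨2 | 1⟩
  • {0,6}:  v_{0} + v_{6} = v_{4}  so sig = ⟨2 | 1⟩
  • {1,3}:  v_{1} + v_{3} = v_{4}  so sig = ⟨2 | 1⟩
  • {1,5}:  v_{1} + v_{5} = v_{0}  so sig = ⟨2 | 1⟩
  • {2,3}:  v_{2} + v_{3} = v_{1}  so sig = ⟨2 | 1⟩
  • {3,4}:  v_{3} + v_{4} = v_{6}  so sig = ⟨2 | 1⟩
  • {5,6}:  v_{5} + v_{6} = v_{3}  so sig = ⟨2 | 1⟩
  • {2,6}:  v_{2} + v_{6} = v_{1} + v_{4}  so sig = ⟨2 | 1 1⟩
  • {1,6}:  v_{1} + v_{6} = 2·v_{4}  so sig = ⟨2 | 2⟩
  • {2,4}:  v_{2} + v_{4} = 2·v_{1}  so sig = ⟨2 | 2⟩
  • {2,5}:  v_{2} + v_{5} = 2·v_{0}  so sig = ⟨2 | 2⟩

Signatures (|P|; sorted positive RHS coefficients), sorted:
{ ⟨2 | 0⟩ ×2,  ⟨2 | 1⟩ ×8,  ⟨2 | 1 1⟩,  ⟨2 | 2⟩ ×3 }


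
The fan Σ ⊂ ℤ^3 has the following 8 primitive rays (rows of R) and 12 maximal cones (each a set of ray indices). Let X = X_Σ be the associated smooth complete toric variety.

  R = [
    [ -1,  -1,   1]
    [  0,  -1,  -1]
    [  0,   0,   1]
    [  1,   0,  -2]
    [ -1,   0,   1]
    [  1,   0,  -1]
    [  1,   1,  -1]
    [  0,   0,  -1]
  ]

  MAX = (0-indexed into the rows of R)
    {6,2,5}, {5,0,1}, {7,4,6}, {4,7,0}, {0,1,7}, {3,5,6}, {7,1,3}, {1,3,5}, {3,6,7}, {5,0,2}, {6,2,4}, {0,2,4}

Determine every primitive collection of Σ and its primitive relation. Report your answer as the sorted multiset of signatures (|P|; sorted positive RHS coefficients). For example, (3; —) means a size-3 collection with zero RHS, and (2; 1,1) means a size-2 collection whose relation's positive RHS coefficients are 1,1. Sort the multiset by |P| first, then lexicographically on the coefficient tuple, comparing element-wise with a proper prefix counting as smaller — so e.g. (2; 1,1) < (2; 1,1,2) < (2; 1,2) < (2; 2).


10 collections generate NE(X_Σ); each relation:

  P = {0,6}:  v_{0} + v_{6} = 0  ⟹  sig = (2; —)
  P = {2,7}:  v_{2} + v_{7} = 0  ⟹  sig = (2; —)
  P = {4,5}:  v_{4} + v_{5} = 0  ⟹  sig = (2; —)
  P = {0,3}:  v_{0} + v_{3} = v_{1}  ⟹  sig = (2; 1)
  P = {1,6}:  v_{1} + v_{6} = v_{3}  ⟹  sig = (2; 1)
  P = {2,3}:  v_{2} + v_{3} = v_{5}  ⟹  sig = (2; 1)
  P = {3,4}:  v_{3} + v_{4} = v_{7}  ⟹  sig = (2; 1)
  P = {5,7}:  v_{5} + v_{7} = v_{3}  ⟹  sig = (2; 1)
  P = {1,2}:  v_{1} + v_{2} = v_{0} + v_{5}  ⟹  sig = (2; 1,1)
  P = {1,4}:  v_{1} + v_{4} = v_{0} + v_{7}  ⟹  sig = (2; 1,1)

Hence PRS(X_Σ) =
    (2; —)
    (2; —)
    (2; —)
    (2; 1)
    (2; 1)
    (2; 1)
    (2; 1)
    (2; 1)
    (2; 1,1)
    (2; 1,1)


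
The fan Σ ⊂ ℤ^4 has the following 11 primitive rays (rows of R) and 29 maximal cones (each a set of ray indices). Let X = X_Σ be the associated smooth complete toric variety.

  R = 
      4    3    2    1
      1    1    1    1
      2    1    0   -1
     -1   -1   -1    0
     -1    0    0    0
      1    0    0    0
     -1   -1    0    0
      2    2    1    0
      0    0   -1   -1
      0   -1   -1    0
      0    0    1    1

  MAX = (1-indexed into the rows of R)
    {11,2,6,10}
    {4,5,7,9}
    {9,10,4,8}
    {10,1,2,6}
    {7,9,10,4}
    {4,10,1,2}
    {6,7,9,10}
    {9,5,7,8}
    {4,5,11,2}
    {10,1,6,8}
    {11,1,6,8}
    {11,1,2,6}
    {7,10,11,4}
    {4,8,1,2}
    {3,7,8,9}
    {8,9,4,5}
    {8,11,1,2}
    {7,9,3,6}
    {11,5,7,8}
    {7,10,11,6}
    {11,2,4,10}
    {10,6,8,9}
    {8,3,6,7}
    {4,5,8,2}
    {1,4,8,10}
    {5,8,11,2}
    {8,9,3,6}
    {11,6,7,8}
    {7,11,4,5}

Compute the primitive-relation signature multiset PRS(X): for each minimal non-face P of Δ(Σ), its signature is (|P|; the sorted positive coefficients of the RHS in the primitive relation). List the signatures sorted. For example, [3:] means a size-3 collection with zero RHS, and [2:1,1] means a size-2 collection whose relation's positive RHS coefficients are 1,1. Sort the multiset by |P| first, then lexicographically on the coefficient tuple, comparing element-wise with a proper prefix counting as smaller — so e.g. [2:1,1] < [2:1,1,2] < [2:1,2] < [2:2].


Σ has 24 primitive collections:

  • {5,6}:  v_{5} + v_{6} = 0  →  sig = [2:]
  • {9,11}:  v_{9} + v_{11} = 0  →  sig = [2:]
  • {2,7}:  v_{2} + v_{7} = v_{11}  →  sig = [2:1]
  • {4,6}:  v_{4} + v_{6} = v_{10}  →  sig = [2:1]
  • {5,10}:  v_{5} + v_{10} = v_{4}  →  sig = [2:1]
  • {1,5}:  v_{1} + v_{5} = v_{2} + v_{8}  →  sig = [2:1,1]
  • {2,3}:  v_{2} + v_{3} = v_{6} + v_{8}  →  sig = [2:1,1]
  • {2,9}:  v_{2} + v_{9} = v_{4} + v_{8}  →  sig = [2:1,1]
  • {3,4}:  v_{3} + v_{4} = v_{6} + v_{9}  →  sig = [2:1,1]
  • {1,7}:  v_{1} + v_{7} = v_{6} + v_{8} + v_{11}  →  sig = [2:1,1,1]
  • {3,5}:  v_{3} + v_{5} = v_{7} + v_{8} + v_{9}  →  sig = [2:1,1,1]
  • {3,11}:  v_{3} + v_{11} = v_{6} + v_{7} + v_{8}  →  sig = [2:1,1,1]
  • {1,9}:  v_{1} + v_{9} = 2·v_{8} + v_{10}  →  sig = [2:1,2]
  • {3,10}:  v_{3} + v_{10} = 2·v_{6} + v_{9}  →  sig = [2:1,2]
  • {1,3}:  v_{1} + v_{3} = 2·v_{6} + 2·v_{8}  →  sig = [2:2,2]
  • {4,7,8}:  v_{4} + v_{7} + v_{8} = 0  →  sig = [3:]
  • {2,6,8}:  v_{2} + v_{6} + v_{8} = v_{1}  →  sig = [3:1]
  • {4,8,11}:  v_{4} + v_{8} + v_{11} = v_{2}  →  sig = [3:1]
  • {7,8,10}:  v_{7} + v_{8} + v_{10} = v_{6}  →  sig = [3:1]
  • {2,8,10}:  v_{2} + v_{8} + v_{10} = v_{1} + v_{4}  →  sig = [3:1,1]
  • {8,10,11}:  v_{8} + v_{10} + v_{11} = v_{2} + v_{6}  →  sig = [3:1,1]
  • {1,4,11}:  v_{1} + v_{4} + v_{11} = 2·v_{2} + v_{6}  →  sig = [3:1,2]
  • {1,10,11}:  v_{1} + v_{10} + v_{11} = 2·v_{2} + 2·v_{6}  →  sig = [3:2,2]
  • {6,7,8,9}:  v_{6} + v_{7} + v_{8} + v_{9} = v_{3}  →  sig = [4:1]

Sorted signature multiset PRS(X):
    [2:]
    [2:]
    [2:1]
    [2:1]
    [2:1]
    [2:1,1]
    [2:1,1]
    [2:1,1]
    [2:1,1]
    [2:1,1,1]
    [2:1,1,1]
    [2:1,1,1]
    [2:1,2]
    [2:1,2]
    [2:2,2]
    [3:]
    [3:1]
    [3:1]
    [3:1]
    [3:1,1]
    [3:1,1]
    [3:1,2]
    [3:2,2]
    [4:1]


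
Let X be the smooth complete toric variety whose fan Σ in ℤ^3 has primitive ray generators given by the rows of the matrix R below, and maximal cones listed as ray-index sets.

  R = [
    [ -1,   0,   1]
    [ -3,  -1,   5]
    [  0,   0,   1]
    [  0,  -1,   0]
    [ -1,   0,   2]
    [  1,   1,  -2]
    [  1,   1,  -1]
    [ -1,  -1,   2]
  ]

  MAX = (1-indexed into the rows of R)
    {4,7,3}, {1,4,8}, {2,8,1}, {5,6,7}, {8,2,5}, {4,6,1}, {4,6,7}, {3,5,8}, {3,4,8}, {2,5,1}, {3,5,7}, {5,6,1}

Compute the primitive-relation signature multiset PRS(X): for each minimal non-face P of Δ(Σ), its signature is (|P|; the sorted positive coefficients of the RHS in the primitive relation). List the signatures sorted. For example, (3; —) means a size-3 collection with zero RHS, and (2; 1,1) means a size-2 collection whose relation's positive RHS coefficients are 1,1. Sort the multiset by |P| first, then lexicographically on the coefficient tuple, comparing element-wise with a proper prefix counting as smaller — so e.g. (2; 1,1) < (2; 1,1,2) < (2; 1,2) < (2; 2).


Minimal non-faces — 11 found among 8 rays, 12 max cones:

  {6,8}:  v_{6} + v_{8} = 0 — sig = (2; —)
  {1,3}:  v_{1} + v_{3} = v_{5} — sig = (2; 1)
  {3,6}:  v_{3} + v_{6} = v_{7} — sig = (2; 1)
  {4,5}:  v_{4} + v_{5} = v_{8} — sig = (2; 1)
  {7,8}:  v_{7} + v_{8} = v_{3} — sig = (2; 1)
  {1,7}:  v_{1} + v_{7} = v_{5} + v_{6} — sig = (2; 1,1)
  {2,6}:  v_{2} + v_{6} = v_{1} + v_{5} — sig = (2; 1,1)
  {2,3}:  v_{2} + v_{3} = 2·v_{5} + v_{8} — sig = (2; 1,2)
  {2,4}:  v_{2} + v_{4} = v_{1} + 2·v_{8} — sig = (2; 1,2)
  {2,7}:  v_{2} + v_{7} = 2·v_{5} — sig = (2; 2)
  {1,5,8}:  v_{1} + v_{5} + v_{8} = v_{2} — sig = (3; 1)

so the primitive-relation signature multiset is
    |P|=2: 10 collections, coeffs (), (1), (1), (1), (1), (1,1), (1,1), (1,2), (1,2), (2)
    |P|=3: 1 collection, coeffs (1)


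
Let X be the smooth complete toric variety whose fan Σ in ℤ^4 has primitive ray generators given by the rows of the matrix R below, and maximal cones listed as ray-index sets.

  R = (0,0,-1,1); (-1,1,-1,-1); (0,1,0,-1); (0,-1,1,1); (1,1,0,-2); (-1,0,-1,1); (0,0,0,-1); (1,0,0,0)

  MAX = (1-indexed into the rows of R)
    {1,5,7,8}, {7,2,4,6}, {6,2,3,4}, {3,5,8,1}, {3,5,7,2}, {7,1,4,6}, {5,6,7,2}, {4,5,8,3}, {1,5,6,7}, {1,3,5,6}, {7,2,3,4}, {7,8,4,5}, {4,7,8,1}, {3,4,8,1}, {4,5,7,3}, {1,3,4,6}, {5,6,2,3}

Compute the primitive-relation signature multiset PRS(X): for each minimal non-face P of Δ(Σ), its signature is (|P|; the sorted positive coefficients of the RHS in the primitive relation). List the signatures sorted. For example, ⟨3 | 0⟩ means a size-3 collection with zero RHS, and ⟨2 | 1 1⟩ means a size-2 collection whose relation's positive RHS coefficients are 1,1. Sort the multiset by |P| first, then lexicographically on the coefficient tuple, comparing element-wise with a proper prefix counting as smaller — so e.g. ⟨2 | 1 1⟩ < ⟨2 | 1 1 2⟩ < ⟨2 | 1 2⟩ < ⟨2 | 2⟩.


Minimal non-faces — 9 found among 8 rays, 17 max cones:

  • {6,8}:  v_{6} + v_{8} = v_{1}  so sig = ⟨2 | 1⟩
  • {2,8}:  v_{2} + v_{8} = v_{5} + v_{6}  so sig = ⟨2 | 1 1⟩
  • {1,2}:  v_{1} + v_{2} = v_{5} + 2·v_{6}  so sig = ⟨2 | 1 2⟩
  • {4,5,6}:  v_{4} + v_{5} + v_{6} = 0  so sig = ⟨3 | 0⟩
  • {1,4,5}:  v_{1} + v_{4} + v_{5} = v_{8}  so sig = ⟨3 | 1⟩
  • {3,6,7}:  v_{3} + v_{6} + v_{7} = v_{2}  so sig = ⟨3 | 1⟩
  • {3,7,8}:  v_{3} + v_{7} + v_{8} = v_{5}  so sig = ⟨3 | 1⟩
  • {1,3,7}:  v_{1} + v_{3} + v_{7} = v_{5} + v_{6}  so sig = ⟨3 | 1 1⟩
  • {2,4,5}:  v_{2} + v_{4} + v_{5} = v_{3} + v_{7}  so sig = ⟨3 | 1 1⟩

Sorted signature multiset PRS(X):
    ⟨2 | 1⟩
    ⟨2 | 1 1⟩
    ⟨2 | 1 2⟩
    ⟨3 | 0⟩
    ⟨3 | 1⟩
    ⟨3 | 1⟩
    ⟨3 | 1⟩
    ⟨3 | 1 1⟩
    ⟨3 | 1 1⟩


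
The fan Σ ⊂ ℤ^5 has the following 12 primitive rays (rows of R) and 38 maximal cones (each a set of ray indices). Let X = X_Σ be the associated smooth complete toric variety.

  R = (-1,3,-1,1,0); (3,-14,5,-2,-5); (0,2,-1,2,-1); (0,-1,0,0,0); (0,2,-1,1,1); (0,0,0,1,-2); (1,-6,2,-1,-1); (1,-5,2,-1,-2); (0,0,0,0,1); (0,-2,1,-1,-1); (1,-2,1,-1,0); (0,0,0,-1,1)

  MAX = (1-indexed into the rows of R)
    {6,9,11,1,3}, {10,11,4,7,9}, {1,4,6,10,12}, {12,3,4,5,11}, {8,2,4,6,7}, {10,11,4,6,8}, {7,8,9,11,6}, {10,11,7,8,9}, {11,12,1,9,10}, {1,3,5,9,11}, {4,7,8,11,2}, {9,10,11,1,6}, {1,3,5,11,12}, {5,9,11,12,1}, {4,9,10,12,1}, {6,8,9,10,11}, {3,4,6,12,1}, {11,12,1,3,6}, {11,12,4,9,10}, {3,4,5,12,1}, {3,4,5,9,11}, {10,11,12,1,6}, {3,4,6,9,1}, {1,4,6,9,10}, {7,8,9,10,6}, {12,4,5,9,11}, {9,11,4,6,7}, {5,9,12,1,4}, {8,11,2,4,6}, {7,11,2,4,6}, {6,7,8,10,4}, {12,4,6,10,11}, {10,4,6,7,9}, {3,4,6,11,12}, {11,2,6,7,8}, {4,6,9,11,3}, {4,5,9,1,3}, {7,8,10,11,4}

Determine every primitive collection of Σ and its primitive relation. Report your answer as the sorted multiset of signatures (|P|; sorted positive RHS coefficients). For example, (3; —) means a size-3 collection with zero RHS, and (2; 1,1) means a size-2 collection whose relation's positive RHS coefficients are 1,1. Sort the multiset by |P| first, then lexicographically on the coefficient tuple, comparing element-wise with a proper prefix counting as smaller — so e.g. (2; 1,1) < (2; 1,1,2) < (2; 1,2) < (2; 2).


The 24 primitive collections of Σ (r=12, n=5):

  • {5,10}:  v_{5} + v_{10} = 0  so sig = (2; —)
  • {3,10}:  v_{3} + v_{10} = v_{6}  so sig = (2; 1)
  • {5,6}:  v_{5} + v_{6} = v_{3}  so sig = (2; 1)
  • {1,2}:  v_{1} + v_{2} = v_{6} + v_{7} + v_{8}  so sig = (2; 1,1,1)
  • {1,8}:  v_{1} + v_{8} = v_{6} + v_{9} + v_{10}  so sig = (2; 1,1,1)
  • {8,12}:  v_{8} + v_{12} = v_{4} + v_{10} + v_{11}  so sig = (2; 1,1,1)
  • {5,8}:  v_{5} + v_{8} = v_{4} + v_{6} + v_{9} + v_{11}  so sig = (2; 1,1,1,1)
  • {1,7}:  v_{1} + v_{7} = v_{4} + v_{6} + 2·v_{9} + v_{10}  so sig = (2; 1,1,1,2)
  • {3,8}:  v_{3} + v_{8} = v_{4} + 2·v_{6} + v_{9} + v_{11}  so sig = (2; 1,1,1,2)
  • {7,12}:  v_{7} + v_{12} = 2·v_{4} + v_{9} + v_{10} + v_{11}  so sig = (2; 1,1,1,2)
  • {2,9}:  v_{2} + v_{9} = v_{6} + 2·v_{7} + v_{11}  so sig = (2; 1,1,2)
  • {5,7}:  v_{5} + v_{7} = 2·v_{4} + v_{6} + 2·v_{9} + v_{11}  so sig = (2; 1,1,2,2)
  • {2,5}:  v_{2} + v_{5} = 2·v_{4} + 2·v_{6} + v_{7} + v_{9} + 2·v_{11}  so sig = (2; 1,1,2,2,2)
  • {2,3}:  v_{2} + v_{3} = 2·v_{4} + 3·v_{6} + v_{7} + v_{9} + 2·v_{11}  so sig = (2; 1,1,2,2,3)
  • {2,12}:  v_{2} + v_{12} = 2·v_{4} + 2·v_{8} + v_{11}  so sig = (2; 1,2,2)
  • {3,7}:  v_{3} + v_{7} = 2·v_{4} + 2·v_{6} + 2·v_{9} + v_{11}  so sig = (2; 1,2,2,2)
  • {2,10}:  v_{2} + v_{10} = v_{4} + 3·v_{8}  so sig = (2; 1,3)
  • {1,4,11}:  v_{1} + v_{4} + v_{11} = 0  so sig = (3; —)
  • {6,9,12}:  v_{6} + v_{9} + v_{12} = 0  so sig = (3; —)
  • {3,9,12}:  v_{3} + v_{9} + v_{12} = v_{5}  so sig = (3; 1)
  • {4,8,9}:  v_{4} + v_{8} + v_{9} = v_{7}  so sig = (3; 1)
  • {6,7,10,11}:  v_{6} + v_{7} + v_{10} + v_{11} = 2·v_{8}  so sig = (4; 2)
  • {4,6,7,8,11}:  v_{4} + v_{6} + v_{7} + v_{8} + v_{11} = v_{2}  so sig = (5; 1)
  • {4,6,9,10,11}:  v_{4} + v_{6} + v_{9} + v_{10} + v_{11} = v_{8}  so sig = (5; 1)

Sorted signature multiset PRS(X):
    (2; —)
    (2; 1)
    (2; 1)
    (2; 1,1,1)
    (2; 1,1,1)
    (2; 1,1,1)
    (2; 1,1,1,1)
    (2; 1,1,1,2)
    (2; 1,1,1,2)
    (2; 1,1,1,2)
    (2; 1,1,2)
    (2; 1,1,2,2)
    (2; 1,1,2,2,2)
    (2; 1,1,2,2,3)
    (2; 1,2,2)
    (2; 1,2,2,2)
    (2; 1,3)
    (3; —)
    (3; —)
    (3; 1)
    (3; 1)
    (4; 2)
    (5; 1)
    (5; 1)
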